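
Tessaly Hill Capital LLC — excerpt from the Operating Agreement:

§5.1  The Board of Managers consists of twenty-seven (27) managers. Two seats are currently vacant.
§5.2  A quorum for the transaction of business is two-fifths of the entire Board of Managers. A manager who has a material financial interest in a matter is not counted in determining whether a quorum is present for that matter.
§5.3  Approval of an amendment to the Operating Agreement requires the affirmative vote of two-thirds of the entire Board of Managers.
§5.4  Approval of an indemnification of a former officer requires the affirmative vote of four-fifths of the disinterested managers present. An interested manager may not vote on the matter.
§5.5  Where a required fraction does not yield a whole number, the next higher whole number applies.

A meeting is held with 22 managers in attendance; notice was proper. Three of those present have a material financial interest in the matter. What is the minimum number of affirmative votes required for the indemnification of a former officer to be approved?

The indemnification of a former officer requires four-fifths of the disinterested managers present (22 − 3 = 19).
4/5 of 19 = 15.20, rounded up to 16.

16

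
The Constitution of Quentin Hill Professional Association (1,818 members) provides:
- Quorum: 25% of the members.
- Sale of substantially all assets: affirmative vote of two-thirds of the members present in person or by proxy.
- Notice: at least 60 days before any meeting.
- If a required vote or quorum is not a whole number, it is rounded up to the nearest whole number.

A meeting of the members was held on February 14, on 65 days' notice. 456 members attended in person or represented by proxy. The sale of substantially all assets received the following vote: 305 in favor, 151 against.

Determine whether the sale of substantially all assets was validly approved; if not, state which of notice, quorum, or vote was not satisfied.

Valid — all requirements satisfied.

Notice: 65 days given; 60 required. Satisfied.
Quorum: 25% of 1,818 = 454.50, rounded up to 455; 456 present. Satisfied.
Vote: requires two-thirds of those present (456); 2/3 of 456 = 304, so 304 needed; 305 in favor. Satisfied.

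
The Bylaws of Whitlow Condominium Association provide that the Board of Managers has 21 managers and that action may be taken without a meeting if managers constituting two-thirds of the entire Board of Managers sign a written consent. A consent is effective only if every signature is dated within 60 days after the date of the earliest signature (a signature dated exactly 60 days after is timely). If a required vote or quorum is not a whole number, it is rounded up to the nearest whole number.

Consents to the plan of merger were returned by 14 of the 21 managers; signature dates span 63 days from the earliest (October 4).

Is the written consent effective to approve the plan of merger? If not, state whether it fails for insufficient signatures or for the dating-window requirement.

Not effective — dating-window requirement not satisfied.

Signatures required: two-thirds of 21 — 2/3 of 21 = 14, so 14 needed; 14 signed. Sufficient.
Dating window: the latest signature is 63 days after the earliest; the limit is 60 days. Outside the window.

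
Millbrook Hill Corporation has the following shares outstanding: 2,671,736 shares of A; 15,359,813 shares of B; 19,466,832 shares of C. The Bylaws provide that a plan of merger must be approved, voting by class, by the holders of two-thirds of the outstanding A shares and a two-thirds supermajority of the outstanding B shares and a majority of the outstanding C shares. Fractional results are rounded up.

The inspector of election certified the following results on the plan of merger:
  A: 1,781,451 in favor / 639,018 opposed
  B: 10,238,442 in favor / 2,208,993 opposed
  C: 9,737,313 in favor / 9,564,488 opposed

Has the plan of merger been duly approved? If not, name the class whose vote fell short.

Not approved — the B shares did not give the required vote.

A: 2/3 of 2671736 = 1781157.33, rounded up to 1781158; 1,781,158 required, 1,781,451 in favor — approved.
B: 2/3 of 15359813 = 10239875.33, rounded up to 10239876; 10,239,876 required, 10,238,442 in favor — not approved.
C: a majority of 19466832 is 9733417; 9,733,417 required, 9,737,313 in favor — approved.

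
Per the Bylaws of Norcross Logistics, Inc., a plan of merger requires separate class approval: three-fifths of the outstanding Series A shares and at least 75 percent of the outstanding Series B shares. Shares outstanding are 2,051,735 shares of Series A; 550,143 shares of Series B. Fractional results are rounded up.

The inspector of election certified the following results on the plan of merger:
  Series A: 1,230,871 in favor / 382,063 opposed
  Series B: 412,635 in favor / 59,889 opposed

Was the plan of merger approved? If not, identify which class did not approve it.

Not approved — the Series A shares did not give the required vote.

Series A: 3/5 of 2051735 = 1231041; 1,231,041 required, 1,230,871 in favor — not approved.
Series B: 3/4 of 550143 = 412607.25, rounded up to 412608; 412,608 required, 412,635 in favor — approved.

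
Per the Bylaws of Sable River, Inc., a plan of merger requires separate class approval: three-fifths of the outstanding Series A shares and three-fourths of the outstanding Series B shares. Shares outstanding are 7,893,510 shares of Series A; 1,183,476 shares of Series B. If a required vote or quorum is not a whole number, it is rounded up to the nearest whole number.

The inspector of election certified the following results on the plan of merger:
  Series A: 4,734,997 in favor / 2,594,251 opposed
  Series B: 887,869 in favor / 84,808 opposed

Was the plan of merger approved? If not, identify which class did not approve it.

Series A: 3/5 of 7893510 = 4736106; 4,736,106 required, 4,734,997 in favor — not approved.
Series B: 3/4 of 1183476 = 887607; 887,607 required, 887,869 in favor — approved.

Not approved — the Series A shares did not give the required vote.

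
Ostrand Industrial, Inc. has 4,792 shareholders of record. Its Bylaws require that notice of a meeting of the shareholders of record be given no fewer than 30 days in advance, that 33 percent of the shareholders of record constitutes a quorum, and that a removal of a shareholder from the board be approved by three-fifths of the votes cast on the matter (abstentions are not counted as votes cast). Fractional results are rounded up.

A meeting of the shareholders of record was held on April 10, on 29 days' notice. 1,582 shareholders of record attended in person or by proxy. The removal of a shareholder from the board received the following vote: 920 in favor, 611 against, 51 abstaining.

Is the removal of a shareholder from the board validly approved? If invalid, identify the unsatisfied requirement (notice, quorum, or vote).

Invalid — notice requirement not satisfied.

Notice: 29 days given; 30 required. Not satisfied.
Quorum: 33% of 4,792 = 1,581.36, rounded up to 1,582; 1,582 present. Satisfied.
Vote: requires three-fifths of the votes cast (1,582 − 51 abstaining = 1,531); 3/5 of 1531 = 918.60, rounded up to 919, so 919 needed; 920 in favor. Satisfied.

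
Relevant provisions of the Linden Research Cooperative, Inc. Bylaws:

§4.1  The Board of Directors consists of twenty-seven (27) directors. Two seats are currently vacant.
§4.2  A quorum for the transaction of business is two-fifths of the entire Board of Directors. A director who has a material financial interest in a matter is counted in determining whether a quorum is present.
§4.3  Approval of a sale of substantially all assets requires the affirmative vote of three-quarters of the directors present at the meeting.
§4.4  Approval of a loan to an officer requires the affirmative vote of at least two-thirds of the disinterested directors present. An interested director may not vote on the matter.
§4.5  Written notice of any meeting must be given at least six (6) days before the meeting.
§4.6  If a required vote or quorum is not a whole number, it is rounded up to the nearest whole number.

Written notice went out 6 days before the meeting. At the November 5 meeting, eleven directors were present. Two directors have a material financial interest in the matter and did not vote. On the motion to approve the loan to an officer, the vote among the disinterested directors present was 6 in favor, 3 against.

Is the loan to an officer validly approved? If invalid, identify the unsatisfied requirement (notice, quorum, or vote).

Notice: 6 days given; 6 required (6 ≥ 6). Satisfied.
Quorum: 11 present (interested directors count toward quorum); quorum is 11. Satisfied.
Vote: the loan to an officer requires two-thirds of the disinterested directors present (11 − 2 = 9). 2/3 of 9 = 6, so 6 affirmative votes are needed; 6 voted in favor. Satisfied.

Valid — all requirements satisfied.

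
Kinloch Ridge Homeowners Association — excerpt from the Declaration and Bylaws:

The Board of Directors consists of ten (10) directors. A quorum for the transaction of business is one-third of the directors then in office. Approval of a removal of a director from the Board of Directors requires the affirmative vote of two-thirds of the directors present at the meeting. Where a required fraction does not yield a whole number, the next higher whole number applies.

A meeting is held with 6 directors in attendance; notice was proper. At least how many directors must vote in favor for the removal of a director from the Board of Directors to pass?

4

The removal of a director from the Board of Directors requires two-thirds of the directors present (6).
2/3 of 6 = 4.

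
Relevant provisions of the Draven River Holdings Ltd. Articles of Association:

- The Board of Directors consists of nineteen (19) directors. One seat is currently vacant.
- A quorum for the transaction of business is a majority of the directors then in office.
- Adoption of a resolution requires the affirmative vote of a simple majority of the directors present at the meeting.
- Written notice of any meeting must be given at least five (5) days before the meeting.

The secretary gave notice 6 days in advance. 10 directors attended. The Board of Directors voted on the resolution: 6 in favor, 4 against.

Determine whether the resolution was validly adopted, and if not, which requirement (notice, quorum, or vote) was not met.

Notice: 6 days given; 5 required (6 ≥ 5). Satisfied.
Quorum: 10 present; quorum is 10. Satisfied.
Vote: the resolution requires a majority of the directors present (10). A majority of 10 is 6, so 6 affirmative votes are needed; 6 voted in favor. Satisfied.

Valid — all requirements satisfied.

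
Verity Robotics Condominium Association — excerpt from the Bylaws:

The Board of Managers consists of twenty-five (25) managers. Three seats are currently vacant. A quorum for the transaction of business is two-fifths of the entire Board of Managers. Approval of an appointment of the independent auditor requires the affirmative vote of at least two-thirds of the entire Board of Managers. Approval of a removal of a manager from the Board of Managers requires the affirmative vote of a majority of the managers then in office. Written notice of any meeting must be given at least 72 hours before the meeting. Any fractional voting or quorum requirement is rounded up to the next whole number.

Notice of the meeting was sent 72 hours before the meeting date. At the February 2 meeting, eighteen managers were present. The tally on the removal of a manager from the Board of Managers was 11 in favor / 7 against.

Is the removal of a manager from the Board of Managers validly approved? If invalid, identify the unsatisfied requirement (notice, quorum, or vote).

Notice: 72 hours given; 72 required (72 ≥ 72). Satisfied.
Quorum: 18 present; quorum is 10. Satisfied.
Vote: the removal of a manager from the Board of Managers requires a majority of the managers then in office (22). A majority of 22 is 12, so 12 affirmative votes are needed; 11 voted in favor. Not satisfied.

Invalid — vote requirement not satisfied.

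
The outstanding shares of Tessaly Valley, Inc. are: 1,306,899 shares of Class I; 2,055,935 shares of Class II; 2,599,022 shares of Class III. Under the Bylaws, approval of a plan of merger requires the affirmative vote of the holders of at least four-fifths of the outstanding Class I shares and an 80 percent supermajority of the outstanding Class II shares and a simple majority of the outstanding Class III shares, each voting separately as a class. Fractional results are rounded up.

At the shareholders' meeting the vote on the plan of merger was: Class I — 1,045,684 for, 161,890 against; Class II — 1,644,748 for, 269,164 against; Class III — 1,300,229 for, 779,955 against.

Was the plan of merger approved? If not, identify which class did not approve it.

Class I: 4/5 of 1306899 = 1045519.20, rounded up to 1045520; 1,045,520 required, 1,045,684 in favor — approved.
Class II: 4/5 of 2055935 = 1644748; 1,644,748 required, 1,644,748 in favor — approved.
Class III: a majority of 2599022 is 1299512; 1,299,512 required, 1,300,229 in favor — approved.

Approved — every class gave the required vote.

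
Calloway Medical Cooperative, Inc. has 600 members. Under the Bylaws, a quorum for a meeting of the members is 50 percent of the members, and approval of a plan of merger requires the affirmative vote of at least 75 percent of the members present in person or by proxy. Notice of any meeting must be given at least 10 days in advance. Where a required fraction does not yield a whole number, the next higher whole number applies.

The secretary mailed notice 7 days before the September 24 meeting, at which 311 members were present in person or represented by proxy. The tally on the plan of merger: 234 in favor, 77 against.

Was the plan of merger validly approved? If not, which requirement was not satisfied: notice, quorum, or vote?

Invalid — notice requirement not satisfied.

Notice: 7 days given; 10 required. Not satisfied.
Quorum: 50% of 600 = 300; 311 present. Satisfied.
Vote: requires three-fourths of those present (311); 3/4 of 311 = 233.25, rounded up to 234, so 234 needed; 234 in favor. Satisfied.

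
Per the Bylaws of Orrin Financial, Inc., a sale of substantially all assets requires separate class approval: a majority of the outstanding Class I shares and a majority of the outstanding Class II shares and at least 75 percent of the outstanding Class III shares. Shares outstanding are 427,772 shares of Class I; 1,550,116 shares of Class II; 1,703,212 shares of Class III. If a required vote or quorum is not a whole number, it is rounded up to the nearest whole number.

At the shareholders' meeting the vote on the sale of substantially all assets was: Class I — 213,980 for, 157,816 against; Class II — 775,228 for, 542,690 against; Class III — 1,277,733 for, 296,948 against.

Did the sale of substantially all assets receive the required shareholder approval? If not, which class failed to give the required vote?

Class I: a majority of 427772 is 213887; 213,887 required, 213,980 in favor — approved.
Class II: a majority of 1550116 is 775059; 775,059 required, 775,228 in favor — approved.
Class III: 3/4 of 1703212 = 1277409; 1,277,409 required, 1,277,733 in favor — approved.

Approved — every class gave the required vote.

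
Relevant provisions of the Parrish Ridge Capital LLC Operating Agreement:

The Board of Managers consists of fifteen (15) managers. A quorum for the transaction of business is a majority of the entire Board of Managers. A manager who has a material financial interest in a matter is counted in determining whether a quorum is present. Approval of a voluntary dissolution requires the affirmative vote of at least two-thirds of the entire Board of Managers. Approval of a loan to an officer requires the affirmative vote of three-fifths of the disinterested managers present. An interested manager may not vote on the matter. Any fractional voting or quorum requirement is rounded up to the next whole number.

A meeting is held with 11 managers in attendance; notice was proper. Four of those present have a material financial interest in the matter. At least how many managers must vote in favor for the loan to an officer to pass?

5

The loan to an officer requires three-fifths of the disinterested managers present (11 − 4 = 7).
3/5 of 7 = 4.20, rounded up to 5.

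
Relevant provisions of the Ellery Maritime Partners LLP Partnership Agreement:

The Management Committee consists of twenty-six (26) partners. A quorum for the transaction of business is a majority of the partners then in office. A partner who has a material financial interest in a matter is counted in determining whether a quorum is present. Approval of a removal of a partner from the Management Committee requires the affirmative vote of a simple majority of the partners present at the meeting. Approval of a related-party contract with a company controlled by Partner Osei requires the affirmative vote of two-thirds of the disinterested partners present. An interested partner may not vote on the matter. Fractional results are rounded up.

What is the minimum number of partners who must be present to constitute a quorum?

14

A majority of 26 is 14.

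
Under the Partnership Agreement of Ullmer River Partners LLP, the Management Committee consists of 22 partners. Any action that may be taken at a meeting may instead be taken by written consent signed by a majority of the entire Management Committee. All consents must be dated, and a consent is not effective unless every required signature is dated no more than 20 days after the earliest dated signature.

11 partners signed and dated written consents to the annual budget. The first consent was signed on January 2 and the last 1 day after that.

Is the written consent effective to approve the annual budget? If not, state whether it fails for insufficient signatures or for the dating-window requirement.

Not effective — insufficient signatures.

Signatures required: a majority of 22 — a majority of 22 is 12, so 12 needed; 11 signed. Insufficient.
Dating window: the latest signature is 1 day after the earliest; the limit is 20 days. Within the window.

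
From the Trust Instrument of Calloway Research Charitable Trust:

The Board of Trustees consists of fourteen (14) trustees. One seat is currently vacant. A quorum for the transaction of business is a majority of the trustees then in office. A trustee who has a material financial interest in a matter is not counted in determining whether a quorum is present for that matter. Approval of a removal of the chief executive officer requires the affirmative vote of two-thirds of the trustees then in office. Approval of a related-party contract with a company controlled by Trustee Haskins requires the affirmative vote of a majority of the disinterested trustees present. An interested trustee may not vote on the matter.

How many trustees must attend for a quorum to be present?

7

A majority of 13 is 7.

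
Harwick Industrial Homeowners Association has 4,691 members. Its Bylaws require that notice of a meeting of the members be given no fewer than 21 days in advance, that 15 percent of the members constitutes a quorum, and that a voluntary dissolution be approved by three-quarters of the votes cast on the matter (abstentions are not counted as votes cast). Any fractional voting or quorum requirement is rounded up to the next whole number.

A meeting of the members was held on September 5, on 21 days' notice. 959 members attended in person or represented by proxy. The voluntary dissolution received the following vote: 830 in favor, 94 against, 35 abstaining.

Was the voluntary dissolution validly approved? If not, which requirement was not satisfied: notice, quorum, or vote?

Valid — all requirements satisfied.

Notice: 21 days given; 21 required. Satisfied.
Quorum: 15% of 4,691 = 703.65, rounded up to 704; 959 present. Satisfied.
Vote: requires three-fourths of the votes cast (959 − 35 abstaining = 924); 3/4 of 924 = 693, so 693 needed; 830 in favor. Satisfied.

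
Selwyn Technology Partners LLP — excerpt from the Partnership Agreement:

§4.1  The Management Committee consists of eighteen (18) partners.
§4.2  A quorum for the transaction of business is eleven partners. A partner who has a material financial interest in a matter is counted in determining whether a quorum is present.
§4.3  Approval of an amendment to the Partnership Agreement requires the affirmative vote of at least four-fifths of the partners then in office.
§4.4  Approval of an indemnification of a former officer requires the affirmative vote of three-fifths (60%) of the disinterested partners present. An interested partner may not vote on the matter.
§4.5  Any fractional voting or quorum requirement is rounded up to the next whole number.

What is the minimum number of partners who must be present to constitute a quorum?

The quorum is fixed at 11.

11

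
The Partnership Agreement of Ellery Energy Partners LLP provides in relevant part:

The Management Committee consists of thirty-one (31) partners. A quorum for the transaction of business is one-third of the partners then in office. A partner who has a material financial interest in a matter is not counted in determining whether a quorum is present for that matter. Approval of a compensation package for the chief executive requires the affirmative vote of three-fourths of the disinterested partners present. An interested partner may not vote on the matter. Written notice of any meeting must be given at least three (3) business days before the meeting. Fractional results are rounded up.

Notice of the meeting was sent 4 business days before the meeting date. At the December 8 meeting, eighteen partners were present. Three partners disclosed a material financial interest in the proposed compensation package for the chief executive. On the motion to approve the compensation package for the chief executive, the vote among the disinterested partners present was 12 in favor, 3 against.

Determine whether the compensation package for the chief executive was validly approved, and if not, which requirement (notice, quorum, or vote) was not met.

Notice: 4 business days given; 3 required (4 ≥ 3). Satisfied.
Quorum: 18 present, but the 3 interested partners do not count, leaving 15. Quorum is 11. Satisfied.
Vote: the compensation package for the chief executive requires three-fourths of the disinterested partners present (18 − 3 = 15). 3/4 of 15 = 11.25, rounded up to 12, so 12 affirmative votes are needed; 12 voted in favor. Satisfied.

Valid — all requirements satisfied.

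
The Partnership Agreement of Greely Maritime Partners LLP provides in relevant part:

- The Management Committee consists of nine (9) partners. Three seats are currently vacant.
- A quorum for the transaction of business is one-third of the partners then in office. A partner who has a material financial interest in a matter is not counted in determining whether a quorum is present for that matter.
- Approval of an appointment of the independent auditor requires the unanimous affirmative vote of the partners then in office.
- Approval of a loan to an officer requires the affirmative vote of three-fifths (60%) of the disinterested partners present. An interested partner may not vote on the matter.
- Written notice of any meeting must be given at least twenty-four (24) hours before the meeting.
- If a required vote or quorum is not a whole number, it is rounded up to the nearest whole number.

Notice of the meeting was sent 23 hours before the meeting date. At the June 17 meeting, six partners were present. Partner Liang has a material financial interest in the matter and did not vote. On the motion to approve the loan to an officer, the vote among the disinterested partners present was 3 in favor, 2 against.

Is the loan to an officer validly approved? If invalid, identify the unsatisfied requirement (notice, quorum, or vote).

Invalid — notice requirement not satisfied.

Notice: 23 hours given; 24 required (23 < 24). Not satisfied.
Quorum: 6 present, but the 1 interested partner does not count, leaving 5. Quorum is 2. Satisfied.
Vote: the loan to an officer requires three-fifths of the disinterested partners present (6 − 1 = 5). 3/5 of 5 = 3, so 3 affirmative votes are needed; 3 voted in favor. Satisfied.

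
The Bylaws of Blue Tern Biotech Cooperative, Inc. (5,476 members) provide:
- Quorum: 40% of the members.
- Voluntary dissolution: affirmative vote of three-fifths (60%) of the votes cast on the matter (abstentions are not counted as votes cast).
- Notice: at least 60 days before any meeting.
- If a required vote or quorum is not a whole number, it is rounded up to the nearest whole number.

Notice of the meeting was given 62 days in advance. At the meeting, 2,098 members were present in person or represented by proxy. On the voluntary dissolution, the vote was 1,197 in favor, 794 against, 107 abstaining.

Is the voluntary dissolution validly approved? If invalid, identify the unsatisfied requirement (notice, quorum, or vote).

Invalid — quorum requirement not satisfied.

Notice: 62 days given; 60 required. Satisfied.
Quorum: 40% of 5,476 = 2,190.40, rounded up to 2,191; 2,098 present. Not satisfied.
Vote: requires three-fifths of the votes cast (2,098 − 107 abstaining = 1,991); 3/5 of 1991 = 1194.60, rounded up to 1195, so 1,195 needed; 1,197 in favor. Satisfied.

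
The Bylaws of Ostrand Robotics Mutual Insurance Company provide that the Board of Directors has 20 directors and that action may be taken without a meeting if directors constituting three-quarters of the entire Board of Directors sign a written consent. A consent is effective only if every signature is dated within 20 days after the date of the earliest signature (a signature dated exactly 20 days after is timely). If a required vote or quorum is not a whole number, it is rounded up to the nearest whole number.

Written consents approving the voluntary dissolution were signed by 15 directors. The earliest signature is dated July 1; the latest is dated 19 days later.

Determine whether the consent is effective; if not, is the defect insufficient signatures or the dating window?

Effective — both the signature and dating-window requirements are satisfied.

Signatures required: three-quarters of 20 — 3/4 of 20 = 15, so 15 needed; 15 signed. Sufficient.
Dating window: the latest signature is 19 days after the earliest; the limit is 20 days. Within the window.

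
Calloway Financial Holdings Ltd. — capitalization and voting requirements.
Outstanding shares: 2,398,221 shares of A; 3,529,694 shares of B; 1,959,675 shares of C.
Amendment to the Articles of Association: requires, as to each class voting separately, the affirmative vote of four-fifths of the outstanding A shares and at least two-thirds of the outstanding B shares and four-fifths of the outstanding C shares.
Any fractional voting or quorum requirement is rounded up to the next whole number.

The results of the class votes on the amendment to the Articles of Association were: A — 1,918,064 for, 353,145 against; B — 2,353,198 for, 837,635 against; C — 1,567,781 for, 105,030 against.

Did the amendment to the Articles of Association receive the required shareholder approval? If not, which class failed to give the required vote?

Not approved — the A shares did not give the required vote.

A: 4/5 of 2398221 = 1918576.80, rounded up to 1918577; 1,918,577 required, 1,918,064 in favor — not approved.
B: 2/3 of 3529694 = 2353129.33, rounded up to 2353130; 2,353,130 required, 2,353,198 in favor — approved.
C: 4/5 of 1959675 = 1567740; 1,567,740 required, 1,567,781 in favor — approved.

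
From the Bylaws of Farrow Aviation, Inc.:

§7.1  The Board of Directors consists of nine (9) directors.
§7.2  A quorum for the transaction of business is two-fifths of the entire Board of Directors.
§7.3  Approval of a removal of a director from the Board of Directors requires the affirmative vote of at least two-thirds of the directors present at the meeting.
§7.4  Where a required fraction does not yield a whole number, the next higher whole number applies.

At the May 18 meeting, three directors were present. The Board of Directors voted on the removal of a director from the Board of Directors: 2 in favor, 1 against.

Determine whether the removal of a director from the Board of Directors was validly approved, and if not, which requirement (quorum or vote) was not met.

Invalid — quorum requirement not satisfied.

Quorum: 3 present; quorum is 4. Not satisfied.
Vote: the removal of a director from the Board of Directors requires two-thirds of the directors present (3). 2/3 of 3 = 2, so 2 affirmative votes are needed; 2 voted in favor. Satisfied. (Moot — without a quorum no business can be validly transacted.)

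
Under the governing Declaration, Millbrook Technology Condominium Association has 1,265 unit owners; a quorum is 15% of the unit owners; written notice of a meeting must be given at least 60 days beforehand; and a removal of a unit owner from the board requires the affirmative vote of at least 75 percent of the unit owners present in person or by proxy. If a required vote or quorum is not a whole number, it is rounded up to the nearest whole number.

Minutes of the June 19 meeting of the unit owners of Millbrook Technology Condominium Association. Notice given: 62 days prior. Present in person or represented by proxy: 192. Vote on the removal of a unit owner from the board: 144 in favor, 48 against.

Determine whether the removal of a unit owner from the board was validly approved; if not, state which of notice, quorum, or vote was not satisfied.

Valid — all requirements satisfied.

Notice: 62 days given; 60 required. Satisfied.
Quorum: 15% of 1,265 = 189.75, rounded up to 190; 192 present. Satisfied.
Vote: requires three-fourths of those present (192); 3/4 of 192 = 144, so 144 needed; 144 in favor. Satisfied.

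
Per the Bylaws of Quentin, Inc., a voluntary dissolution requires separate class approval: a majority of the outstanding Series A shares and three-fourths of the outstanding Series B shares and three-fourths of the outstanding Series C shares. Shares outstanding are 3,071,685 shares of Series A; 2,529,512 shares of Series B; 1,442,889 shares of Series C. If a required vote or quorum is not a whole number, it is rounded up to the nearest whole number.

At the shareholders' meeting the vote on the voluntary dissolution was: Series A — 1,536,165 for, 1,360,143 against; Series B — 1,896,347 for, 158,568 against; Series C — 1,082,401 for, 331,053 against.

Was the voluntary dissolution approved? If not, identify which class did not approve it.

Series A: a majority of 3071685 is 1535843; 1,535,843 required, 1,536,165 in favor — approved.
Series B: 3/4 of 2529512 = 1897134; 1,897,134 required, 1,896,347 in favor — not approved.
Series C: 3/4 of 1442889 = 1082166.75, rounded up to 1082167; 1,082,167 required, 1,082,401 in favor — approved.

Not approved — the Series B shares did not give the required vote.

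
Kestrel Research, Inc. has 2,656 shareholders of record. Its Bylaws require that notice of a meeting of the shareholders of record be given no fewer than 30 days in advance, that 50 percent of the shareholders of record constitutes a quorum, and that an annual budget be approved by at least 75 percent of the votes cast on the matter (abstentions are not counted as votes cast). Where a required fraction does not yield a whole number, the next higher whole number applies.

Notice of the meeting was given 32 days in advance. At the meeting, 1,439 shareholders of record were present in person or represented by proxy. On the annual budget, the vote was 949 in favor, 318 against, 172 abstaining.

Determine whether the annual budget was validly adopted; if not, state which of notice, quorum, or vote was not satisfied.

Invalid — vote requirement not satisfied.

Notice: 32 days given; 30 required. Satisfied.
Quorum: 50% of 2,656 = 1,328; 1,439 present. Satisfied.
Vote: requires three-fourths of the votes cast (1,439 − 172 abstaining = 1,267); 3/4 of 1267 = 950.25, rounded up to 951, so 951 needed; 949 in favor. Not satisfied.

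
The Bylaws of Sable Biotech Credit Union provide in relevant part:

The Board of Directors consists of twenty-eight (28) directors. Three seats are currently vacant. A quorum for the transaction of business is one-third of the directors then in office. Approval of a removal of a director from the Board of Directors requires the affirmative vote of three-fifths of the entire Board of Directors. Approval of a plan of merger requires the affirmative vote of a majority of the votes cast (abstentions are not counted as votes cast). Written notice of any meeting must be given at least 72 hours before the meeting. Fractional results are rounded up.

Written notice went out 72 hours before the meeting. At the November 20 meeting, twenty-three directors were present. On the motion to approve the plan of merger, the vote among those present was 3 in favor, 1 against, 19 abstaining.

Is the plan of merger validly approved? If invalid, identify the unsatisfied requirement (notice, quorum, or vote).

Valid — all requirements satisfied.

Notice: 72 hours given; 72 required (72 ≥ 72). Satisfied.
Quorum: 23 present; quorum is 9. Satisfied.
Vote: the plan of merger requires a majority of the votes cast (23 present − 19 abstaining = 4). A majority of 4 is 3, so 3 affirmative votes are needed; 3 voted in favor. Satisfied.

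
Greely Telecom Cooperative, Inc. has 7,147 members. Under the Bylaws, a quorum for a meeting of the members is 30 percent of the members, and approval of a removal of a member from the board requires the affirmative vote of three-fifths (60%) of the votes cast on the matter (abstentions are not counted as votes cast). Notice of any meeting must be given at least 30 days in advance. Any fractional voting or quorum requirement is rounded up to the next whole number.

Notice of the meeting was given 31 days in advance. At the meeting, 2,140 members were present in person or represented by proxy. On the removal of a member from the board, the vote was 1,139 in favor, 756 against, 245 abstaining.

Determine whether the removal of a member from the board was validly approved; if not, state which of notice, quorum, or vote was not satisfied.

Notice: 31 days given; 30 required. Satisfied.
Quorum: 30% of 7,147 = 2,144.10, rounded up to 2,145; 2,140 present. Not satisfied.
Vote: requires three-fifths of the votes cast (2,140 − 245 abstaining = 1,895); 3/5 of 1895 = 1137, so 1,137 needed; 1,139 in favor. Satisfied.

Invalid — quorum requirement not satisfied.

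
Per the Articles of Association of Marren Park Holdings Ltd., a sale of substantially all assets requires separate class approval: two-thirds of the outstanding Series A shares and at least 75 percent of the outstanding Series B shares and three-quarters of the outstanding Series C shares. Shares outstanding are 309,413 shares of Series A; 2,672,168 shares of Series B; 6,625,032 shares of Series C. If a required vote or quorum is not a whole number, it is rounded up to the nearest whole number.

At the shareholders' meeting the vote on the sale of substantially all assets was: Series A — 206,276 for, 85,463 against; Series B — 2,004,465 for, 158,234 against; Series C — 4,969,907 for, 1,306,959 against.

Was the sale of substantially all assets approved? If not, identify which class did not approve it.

Series A: 2/3 of 309413 = 206275.33, rounded up to 206276; 206,276 required, 206,276 in favor — approved.
Series B: 3/4 of 2672168 = 2004126; 2,004,126 required, 2,004,465 in favor — approved.
Series C: 3/4 of 6625032 = 4968774; 4,968,774 required, 4,969,907 in favor — approved.

Approved — every class gave the required vote.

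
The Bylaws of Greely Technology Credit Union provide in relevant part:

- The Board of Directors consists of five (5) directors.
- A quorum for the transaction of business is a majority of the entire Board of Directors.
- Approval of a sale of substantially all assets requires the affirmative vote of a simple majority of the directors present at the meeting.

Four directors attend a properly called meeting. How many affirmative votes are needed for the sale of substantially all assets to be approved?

The sale of substantially all assets requires a majority of the directors present (4).
A majority of 4 is 3.

3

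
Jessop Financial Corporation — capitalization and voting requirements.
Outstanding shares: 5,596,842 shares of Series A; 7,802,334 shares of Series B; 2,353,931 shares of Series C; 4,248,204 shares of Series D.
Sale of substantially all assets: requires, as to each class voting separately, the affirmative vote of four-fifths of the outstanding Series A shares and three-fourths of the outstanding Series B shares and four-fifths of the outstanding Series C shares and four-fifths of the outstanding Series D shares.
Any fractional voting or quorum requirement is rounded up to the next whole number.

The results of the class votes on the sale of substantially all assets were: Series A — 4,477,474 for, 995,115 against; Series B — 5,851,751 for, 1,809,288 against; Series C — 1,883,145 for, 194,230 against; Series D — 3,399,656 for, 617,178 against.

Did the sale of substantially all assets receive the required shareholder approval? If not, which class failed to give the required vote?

Approved — every class gave the required vote.

Series A: 4/5 of 5596842 = 4477473.60, rounded up to 4477474; 4,477,474 required, 4,477,474 in favor — approved.
Series B: 3/4 of 7802334 = 5851750.50, rounded up to 5851751; 5,851,751 required, 5,851,751 in favor — approved.
Series C: 4/5 of 2353931 = 1883144.80, rounded up to 1883145; 1,883,145 required, 1,883,145 in favor — approved.
Series D: 4/5 of 4248204 = 3398563.20, rounded up to 3398564; 3,398,564 required, 3,399,656 in favor — approved.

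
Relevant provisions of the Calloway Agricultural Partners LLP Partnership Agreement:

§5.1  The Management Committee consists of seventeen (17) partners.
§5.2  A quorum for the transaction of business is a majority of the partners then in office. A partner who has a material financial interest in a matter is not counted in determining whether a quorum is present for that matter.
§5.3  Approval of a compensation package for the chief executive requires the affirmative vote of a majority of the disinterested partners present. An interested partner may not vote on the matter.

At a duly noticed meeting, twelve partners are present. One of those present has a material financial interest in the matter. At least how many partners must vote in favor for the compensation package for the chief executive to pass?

6

The compensation package for the chief executive requires a majority of the disinterested partners present (12 − 1 = 11).
A majority of 11 is 6.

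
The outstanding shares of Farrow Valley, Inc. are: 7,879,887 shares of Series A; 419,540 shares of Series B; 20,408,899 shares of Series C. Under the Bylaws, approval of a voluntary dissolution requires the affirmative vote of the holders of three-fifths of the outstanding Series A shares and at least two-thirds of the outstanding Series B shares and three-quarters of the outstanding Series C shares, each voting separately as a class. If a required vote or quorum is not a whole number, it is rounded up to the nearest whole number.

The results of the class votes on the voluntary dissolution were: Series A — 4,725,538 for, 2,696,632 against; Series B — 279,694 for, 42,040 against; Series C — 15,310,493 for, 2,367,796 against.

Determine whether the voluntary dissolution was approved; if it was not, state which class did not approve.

Not approved — the Series A shares did not give the required vote.

Series A: 3/5 of 7879887 = 4727932.20, rounded up to 4727933; 4,727,933 required, 4,725,538 in favor — not approved.
Series B: 2/3 of 419540 = 279693.33, rounded up to 279694; 279,694 required, 279,694 in favor — approved.
Series C: 3/4 of 20408899 = 15306674.25, rounded up to 15306675; 15,306,675 required, 15,310,493 in favor — approved.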